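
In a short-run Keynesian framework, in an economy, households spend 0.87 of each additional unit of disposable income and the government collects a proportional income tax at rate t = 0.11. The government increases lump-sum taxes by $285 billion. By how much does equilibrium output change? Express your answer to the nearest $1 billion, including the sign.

A lump-sum tax change of +$285 billion shifts disposable income by −$285 billion; first-round consumption changes by −c × ΔT = −0.87 × (+$285 billion) = −$247.95 billion.
Expenditure multiplier = 1/(1 − c(1−t)) = 1/(1 − 0.87×0.89) = 1/0.2257 ≈ 4.431.
The tax multiplier is −c × k ≈ −3.855, so ΔY = k × (−c·ΔT) = (−$247.95 billion) / 0.2257 ≈ −$1,099 billion.

−$1,099 billion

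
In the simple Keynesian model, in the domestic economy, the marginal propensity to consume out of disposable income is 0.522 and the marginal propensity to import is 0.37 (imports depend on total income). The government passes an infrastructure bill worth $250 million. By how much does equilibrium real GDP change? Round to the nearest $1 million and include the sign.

Spending multiplier = 1/(1 − c + m) = 1/(1 − 0.522 + 0.37) = 1/0.848 ≈ 1.179.
ΔY = k × ΔG = (+$250 million) / 0.848 ≈ +$295 million.

+$295 million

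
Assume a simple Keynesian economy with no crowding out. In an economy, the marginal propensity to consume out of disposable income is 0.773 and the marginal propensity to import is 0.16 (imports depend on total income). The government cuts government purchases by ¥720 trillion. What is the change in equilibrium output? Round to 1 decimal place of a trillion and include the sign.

Government-spending multiplier = 1/(1 − c + m) = 1/(1 − 0.773 + 0.16) = 1/0.387 ≈ 2.584.
ΔY = k × ΔG = (−¥720 trillion) / 0.387 ≈ −¥1,860.5 trillion.

−¥1,860.5 trillion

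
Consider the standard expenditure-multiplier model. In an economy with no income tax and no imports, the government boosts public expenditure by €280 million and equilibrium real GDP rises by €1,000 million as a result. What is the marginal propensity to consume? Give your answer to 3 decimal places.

0.720

Implied spending multiplier k = ΔY/ΔG = 1,000/280 ≈ 3.5714.
Since k = 1/(1 − MPC), MPC = 1 − 1/k = 1 − ΔG/ΔY = 1 − 280/1,000 = 0.720.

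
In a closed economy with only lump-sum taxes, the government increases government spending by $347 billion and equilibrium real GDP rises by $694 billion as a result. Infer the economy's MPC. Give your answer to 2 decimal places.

0.50

Implied spending multiplier k = ΔY/ΔG = 694/347 = 2.
Since k = 1/(1 − MPC), MPC = 1 − 1/k = 1 − ΔG/ΔY = 1 − 347/694 = 0.50.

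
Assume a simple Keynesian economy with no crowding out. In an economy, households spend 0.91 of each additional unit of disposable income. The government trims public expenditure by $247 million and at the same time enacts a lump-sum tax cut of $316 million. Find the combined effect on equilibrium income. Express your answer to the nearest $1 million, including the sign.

+$451 million

Expenditure multiplier = 1/(1 − MPC) = 1/(1 − 0.91) = 1/0.09 ≈ 11.111.
ΔG contributes k·ΔG = (−$247 million) / 0.09 ≈ −$2,744.4 million.
ΔT of −$316 million changes first-round spending by −c·ΔT = +$287.56 million, contributing k·(−c·ΔT) = (+$287.56 million) / 0.09 ≈ +$3,195.1 million.
Net ΔY = k(ΔG − c·ΔT) = (+$40.56 million) / 0.09 ≈ +$451 million.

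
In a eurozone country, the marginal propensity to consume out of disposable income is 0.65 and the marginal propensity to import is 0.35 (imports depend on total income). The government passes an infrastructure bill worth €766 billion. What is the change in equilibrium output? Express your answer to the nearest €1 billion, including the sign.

+€1,094 billion

Spending multiplier = 1/(1 − c + m) = 1/(1 − 0.65 + 0.35) = 1/0.7 ≈ 1.429.
ΔY = k × ΔG = (+€766 billion) / 0.7 ≈ +€1,094 billion.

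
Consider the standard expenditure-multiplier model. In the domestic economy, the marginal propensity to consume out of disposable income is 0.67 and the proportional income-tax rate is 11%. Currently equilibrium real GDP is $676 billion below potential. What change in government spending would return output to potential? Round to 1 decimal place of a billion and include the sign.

Spending multiplier = 1/(1 − c(1−t)) = 1/(1 − 0.67×0.89) = 1/0.4037 ≈ 2.477.
Need ΔY = +$676 billion, so ΔG = ΔY/k = (+$676 billion) × 0.4037 ≈ +$272.9 billion.
The government should increase government spending by $272.9 billion.

+$272.9 billion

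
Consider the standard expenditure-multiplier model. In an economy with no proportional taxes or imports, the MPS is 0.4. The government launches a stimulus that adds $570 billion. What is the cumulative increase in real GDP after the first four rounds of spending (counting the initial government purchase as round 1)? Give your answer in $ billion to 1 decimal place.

MPC = 1 − MPS = 1 − 0.4 = 0.6.
Round 1 adds ΔG = $570 billion; each later round is MPC = 0.6 times the previous.
After 4 rounds: 570 + 342 + 205.2 + 123.12 = ΔG·(1 − c^4)/(1 − c) = 570 × (1 − 0.1296)/0.4 ≈ $1,240.3 billion.

$1,240.3 billion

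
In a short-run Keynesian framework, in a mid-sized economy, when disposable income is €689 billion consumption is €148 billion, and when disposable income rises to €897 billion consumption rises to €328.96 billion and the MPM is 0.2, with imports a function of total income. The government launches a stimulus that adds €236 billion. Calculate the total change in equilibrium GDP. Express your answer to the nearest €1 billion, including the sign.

+€715 billion

MPC = ΔC/ΔYd = (328.96 − 148)/(897 − 689) = 180.96/208 = 0.87.
Government-spending multiplier = 1/(1 − c + m) = 1/(1 − 0.87 + 0.2) = 1/0.33 ≈ 3.03.
ΔY = k × ΔG = (+€236 billion) / 0.33 ≈ +€715 billion.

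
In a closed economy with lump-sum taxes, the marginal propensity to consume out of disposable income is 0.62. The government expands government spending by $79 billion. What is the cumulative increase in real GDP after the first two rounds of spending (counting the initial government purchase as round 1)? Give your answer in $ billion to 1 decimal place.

$128.0 billion

Round 1 adds ΔG = $79 billion; each later round is MPC = 0.62 times the previous.
After 2 rounds: 79 + 48.98 = ΔG·(1 − c^2)/(1 − c) = 79 × (1 − 0.3844)/0.38 ≈ $128 billion.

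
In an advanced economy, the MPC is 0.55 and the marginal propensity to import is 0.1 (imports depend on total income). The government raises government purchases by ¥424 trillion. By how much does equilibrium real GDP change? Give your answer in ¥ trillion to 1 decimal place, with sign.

+¥770.9 trillion

Spending multiplier = 1/(1 − c + m) = 1/(1 − 0.55 + 0.1) = 1/0.55 ≈ 1.818.
ΔY = k × ΔG = (+¥424 trillion) / 0.55 ≈ +¥770.9 trillion.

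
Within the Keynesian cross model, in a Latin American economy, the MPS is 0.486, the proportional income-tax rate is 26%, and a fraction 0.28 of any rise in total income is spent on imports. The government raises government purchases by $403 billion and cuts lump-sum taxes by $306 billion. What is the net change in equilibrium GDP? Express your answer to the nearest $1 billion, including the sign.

+$623 billion

MPC = 1 − MPS = 1 − 0.486 = 0.514.
Expenditure multiplier = 1/(1 − c(1−t) + m) = 1/(1 − 0.514×0.74 + 0.28) = 1/0.89964 ≈ 1.112.
ΔG contributes k·ΔG = (+$403 billion) / 0.89964 ≈ +$448 billion.
ΔT of −$306 billion changes first-round spending by −c·ΔT = +$157.284 billion, contributing k·(−c·ΔT) = (+$157.284 billion) / 0.89964 ≈ +$174.8 billion.
Net ΔY = k(ΔG − c·ΔT) = (+$560.284 billion) / 0.89964 ≈ +$623 billion.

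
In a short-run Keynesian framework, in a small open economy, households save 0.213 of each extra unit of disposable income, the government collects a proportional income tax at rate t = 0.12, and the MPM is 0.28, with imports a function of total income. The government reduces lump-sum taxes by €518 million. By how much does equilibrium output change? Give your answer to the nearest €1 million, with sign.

MPC = 1 − MPS = 1 − 0.213 = 0.787.
A lump-sum tax change of −€518 million shifts disposable income by +€518 million; first-round consumption changes by −c × ΔT = −0.787 × (−€518 million) = +€407.666 million.
Expenditure multiplier = 1/(1 − c(1−t) + m) = 1/(1 − 0.787×0.88 + 0.28) = 1/0.58744 ≈ 1.702.
The tax multiplier is −c × k ≈ −1.34, so ΔY = k × (−c·ΔT) = (+€407.666 million) / 0.58744 ≈ +€694 million.

+€694 million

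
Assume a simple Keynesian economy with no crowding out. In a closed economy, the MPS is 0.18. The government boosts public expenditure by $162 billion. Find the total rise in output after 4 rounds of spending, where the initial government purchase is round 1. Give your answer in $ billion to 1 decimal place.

MPC = 1 − MPS = 1 − 0.18 = 0.82.
Round 1 adds ΔG = $162 billion; each later round is MPC = 0.82 times the previous.
After 4 rounds: 162 + 132.84 + 108.9288 + 89.321616 = ΔG·(1 − c^4)/(1 − c) = 162 × (1 − 0.45212176)/0.18 ≈ $493.1 billion.

$493.1 billion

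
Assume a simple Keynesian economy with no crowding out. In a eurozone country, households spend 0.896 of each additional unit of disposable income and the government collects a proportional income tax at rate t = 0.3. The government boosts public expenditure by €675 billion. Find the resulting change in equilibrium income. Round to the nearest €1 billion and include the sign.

+€1,811 billion

Government-spending multiplier = 1/(1 − c(1−t)) = 1/(1 − 0.896×0.7) = 1/0.3728 ≈ 2.682.
ΔY = k × ΔG = (+€675 billion) / 0.3728 ≈ +€1,811 billion.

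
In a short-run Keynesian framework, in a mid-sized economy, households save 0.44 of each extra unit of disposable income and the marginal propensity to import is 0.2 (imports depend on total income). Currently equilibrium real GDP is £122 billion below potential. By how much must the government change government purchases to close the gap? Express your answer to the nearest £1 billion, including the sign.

+£78 billion

MPC = 1 − MPS = 1 − 0.44 = 0.56.
Spending multiplier = 1/(1 − c + m) = 1/(1 − 0.56 + 0.2) = 1/0.64 ≈ 1.563.
Need ΔY = +£122 billion, so ΔG = ΔY/k = (+£122 billion) × 0.64 ≈ +£78 billion.
The government should increase government purchases by £78 billion.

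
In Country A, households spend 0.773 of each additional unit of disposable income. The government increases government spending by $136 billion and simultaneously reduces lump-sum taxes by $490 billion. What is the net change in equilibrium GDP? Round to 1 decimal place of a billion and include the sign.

+$2,267.7 billion

Expenditure multiplier = 1/(1 − MPC) = 1/(1 − 0.773) = 1/0.227 ≈ 4.405.
ΔG contributes k·ΔG = (+$136 billion) / 0.227 ≈ +$599.1 billion.
ΔT of −$490 billion changes first-round spending by −c·ΔT = +$378.77 billion, contributing k·(−c·ΔT) = (+$378.77 billion) / 0.227 ≈ +$1,668.6 billion.
Net ΔY = k(ΔG − c·ΔT) = (+$514.77 billion) / 0.227 ≈ +$2,267.7 billion.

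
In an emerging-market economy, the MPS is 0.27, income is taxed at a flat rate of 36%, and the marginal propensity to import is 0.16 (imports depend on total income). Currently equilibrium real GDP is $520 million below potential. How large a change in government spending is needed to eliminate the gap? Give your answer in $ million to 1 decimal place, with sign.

+$360.3 million

MPC = 1 − MPS = 1 − 0.27 = 0.73.
Spending multiplier = 1/(1 − c(1−t) + m) = 1/(1 − 0.73×0.64 + 0.16) = 1/0.6928 ≈ 1.443.
Need ΔY = +$520 million, so ΔG = ΔY/k = (+$520 million) × 0.6928 ≈ +$360.3 million.
The government should increase government spending by $360.3 million.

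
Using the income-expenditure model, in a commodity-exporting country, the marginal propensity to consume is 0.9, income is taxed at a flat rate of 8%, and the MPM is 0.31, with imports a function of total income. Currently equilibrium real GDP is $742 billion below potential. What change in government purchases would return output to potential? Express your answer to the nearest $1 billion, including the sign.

Spending multiplier = 1/(1 − c(1−t) + m) = 1/(1 − 0.9×0.92 + 0.31) = 1/0.482 ≈ 2.075.
Need ΔY = +$742 billion, so ΔG = ΔY/k = (+$742 billion) × 0.482 ≈ +$358 billion.
The government should increase government purchases by $358 billion.

+$358 billion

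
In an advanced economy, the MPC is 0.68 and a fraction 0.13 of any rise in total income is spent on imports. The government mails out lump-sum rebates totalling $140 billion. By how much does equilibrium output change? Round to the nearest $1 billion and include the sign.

A lump-sum tax change of −$140 billion shifts disposable income by +$140 billion; first-round consumption changes by −c × ΔT = −0.68 × (−$140 billion) = +$95.2 billion.
Expenditure multiplier = 1/(1 − c + m) = 1/(1 − 0.68 + 0.13) = 1/0.45 ≈ 2.222.
The tax multiplier is −c × k ≈ −1.511, so ΔY = k × (−c·ΔT) = (+$95.2 billion) / 0.45 ≈ +$212 billion.

+$212 billion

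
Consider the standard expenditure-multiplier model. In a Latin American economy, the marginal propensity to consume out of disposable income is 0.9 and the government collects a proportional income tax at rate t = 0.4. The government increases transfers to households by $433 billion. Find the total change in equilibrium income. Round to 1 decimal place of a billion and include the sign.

+$847.2 billion

The transfer change shifts disposable income by +$433 billion, so first-round consumption changes by c·ΔTR = 0.9 × (+$433 billion) = +$389.7 billion.
Expenditure multiplier = 1/(1 − c(1−t)) = 1/(1 − 0.9×0.6) = 1/0.46 ≈ 2.174.
The transfer multiplier is c × k ≈ 1.957, so ΔY = k × (c·ΔTR) = (+$389.7 billion) / 0.46 ≈ +$847.2 billion.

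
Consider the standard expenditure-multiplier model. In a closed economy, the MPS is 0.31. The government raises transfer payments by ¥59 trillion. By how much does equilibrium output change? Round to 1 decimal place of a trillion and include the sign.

MPC = 1 − MPS = 1 − 0.31 = 0.69.
The transfer change shifts disposable income by +¥59 trillion, so first-round consumption changes by c·ΔTR = 0.69 × (+¥59 trillion) = +¥40.71 trillion.
Expenditure multiplier = 1/(1 − MPC) = 1/(1 − 0.69) = 1/0.31 ≈ 3.226.
The transfer multiplier is c × k ≈ 2.226, so ΔY = k × (c·ΔTR) = (+¥40.71 trillion) / 0.31 ≈ +¥131.3 trillion.

+¥131.3 trillion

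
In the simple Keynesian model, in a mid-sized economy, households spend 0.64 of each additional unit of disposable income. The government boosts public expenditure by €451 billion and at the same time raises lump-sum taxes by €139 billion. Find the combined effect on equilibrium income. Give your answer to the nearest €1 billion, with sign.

+€1,006 billion

Expenditure multiplier = 1/(1 − MPC) = 1/(1 − 0.64) = 1/0.36 ≈ 2.778.
ΔG contributes k·ΔG = (+€451 billion) / 0.36 ≈ +€1,252.8 billion.
ΔT of +€139 billion changes first-round spending by −c·ΔT = −€88.96 billion, contributing k·(−c·ΔT) = (−€88.96 billion) / 0.36 ≈ −€247.1 billion.
Net ΔY = k(ΔG − c·ΔT) = (+€362.04 billion) / 0.36 ≈ +€1,006 billion.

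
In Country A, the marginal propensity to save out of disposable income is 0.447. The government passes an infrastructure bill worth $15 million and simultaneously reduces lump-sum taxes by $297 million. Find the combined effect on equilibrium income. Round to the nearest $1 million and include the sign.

+$401 million

MPC = 1 − MPS = 1 − 0.447 = 0.553.
Expenditure multiplier = 1/(1 − MPC) = 1/(1 − 0.553) = 1/0.447 ≈ 2.237.
ΔG contributes k·ΔG = (+$15 million) / 0.447 ≈ +$33.6 million.
ΔT of −$297 million changes first-round spending by −c·ΔT = +$164.241 million, contributing k·(−c·ΔT) = (+$164.241 million) / 0.447 ≈ +$367.4 million.
Net ΔY = k(ΔG − c·ΔT) = (+$179.241 million) / 0.447 ≈ +$401 million.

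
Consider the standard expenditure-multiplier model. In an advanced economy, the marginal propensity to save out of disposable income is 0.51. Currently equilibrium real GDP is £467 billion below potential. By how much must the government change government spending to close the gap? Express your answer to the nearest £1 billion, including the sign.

MPC = 1 − MPS = 1 − 0.51 = 0.49.
Spending multiplier = 1/(1 − MPC) = 1/(1 − 0.49) = 1/0.51 ≈ 1.961.
Need ΔY = +£467 billion, so ΔG = ΔY/k = (+£467 billion) × 0.51 ≈ +£238 billion.
The government should increase government spending by £238 billion.

+£238 billion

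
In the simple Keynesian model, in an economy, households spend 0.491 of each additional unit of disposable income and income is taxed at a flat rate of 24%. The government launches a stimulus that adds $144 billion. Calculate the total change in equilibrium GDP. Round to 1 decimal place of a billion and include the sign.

Government-spending multiplier = 1/(1 − c(1−t)) = 1/(1 − 0.491×0.76) = 1/0.62684 ≈ 1.595.
ΔY = k × ΔG = (+$144 billion) / 0.62684 ≈ +$229.7 billion.

+$229.7 billion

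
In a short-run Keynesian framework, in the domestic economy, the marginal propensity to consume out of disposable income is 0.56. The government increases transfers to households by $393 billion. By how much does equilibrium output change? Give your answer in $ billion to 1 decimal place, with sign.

The transfer change shifts disposable income by +$393 billion, so first-round consumption changes by c·ΔTR = 0.56 × (+$393 billion) = +$220.08 billion.
Expenditure multiplier = 1/(1 − MPC) = 1/(1 − 0.56) = 1/0.44 ≈ 2.273.
The transfer multiplier is c × k ≈ 1.273, so ΔY = k × (c·ΔTR) = (+$220.08 billion) / 0.44 ≈ +$500.2 billion.

+$500.2 billion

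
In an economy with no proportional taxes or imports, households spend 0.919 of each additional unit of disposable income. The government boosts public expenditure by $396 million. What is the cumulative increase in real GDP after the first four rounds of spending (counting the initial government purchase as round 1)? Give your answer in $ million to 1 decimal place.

$1,401.7 million

Round 1 adds ΔG = $396 million; each later round is MPC = 0.919 times the previous.
After 4 rounds: 396 + 363.924 + 334.446156 + 307.356017364 = ΔG·(1 − c^4)/(1 − c) = 396 × (1 − 0.713283282721)/0.081 ≈ $1,401.7 million.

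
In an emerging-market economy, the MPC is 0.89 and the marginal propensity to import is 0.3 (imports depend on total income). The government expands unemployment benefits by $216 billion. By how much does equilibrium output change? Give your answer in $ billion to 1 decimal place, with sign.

+$468.9 billion

The transfer change shifts disposable income by +$216 billion, so first-round consumption changes by c·ΔTR = 0.89 × (+$216 billion) = +$192.24 billion.
Expenditure multiplier = 1/(1 − c + m) = 1/(1 − 0.89 + 0.3) = 1/0.41 ≈ 2.439.
The transfer multiplier is c × k ≈ 2.171, so ΔY = k × (c·ΔTR) = (+$192.24 billion) / 0.41 ≈ +$468.9 billion.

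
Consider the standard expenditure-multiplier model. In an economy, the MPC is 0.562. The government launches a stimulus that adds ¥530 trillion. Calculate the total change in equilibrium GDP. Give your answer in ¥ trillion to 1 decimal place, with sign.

+¥1,210.0 trillion

Government-spending multiplier = 1/(1 − MPC) = 1/(1 − 0.562) = 1/0.438 ≈ 2.283.
ΔY = k × ΔG = (+¥530 trillion) / 0.438 ≈ +¥1,210 trillion.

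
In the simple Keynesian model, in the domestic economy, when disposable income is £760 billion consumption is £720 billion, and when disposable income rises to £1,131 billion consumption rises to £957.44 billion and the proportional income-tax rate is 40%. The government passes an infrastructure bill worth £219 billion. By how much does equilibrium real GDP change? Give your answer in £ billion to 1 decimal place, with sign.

+£355.5 billion

MPC = ΔC/ΔYd = (957.44 − 720)/(1,131 − 760) = 237.44/371 = 0.64.
Expenditure multiplier = 1/(1 − c(1−t)) = 1/(1 − 0.64×0.6) = 1/0.616 ≈ 1.623.
ΔY = k × ΔG = (+£219 billion) / 0.616 ≈ +£355.5 billion.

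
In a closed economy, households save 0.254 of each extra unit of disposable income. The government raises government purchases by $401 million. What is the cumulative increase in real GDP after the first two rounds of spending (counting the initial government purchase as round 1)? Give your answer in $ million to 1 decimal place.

$700.1 million

MPC = 1 − MPS = 1 − 0.254 = 0.746.
Round 1 adds ΔG = $401 million; each later round is MPC = 0.746 times the previous.
After 2 rounds: 401 + 299.146 = ΔG·(1 − c^2)/(1 − c) = 401 × (1 − 0.556516)/0.254 ≈ $700.1 million.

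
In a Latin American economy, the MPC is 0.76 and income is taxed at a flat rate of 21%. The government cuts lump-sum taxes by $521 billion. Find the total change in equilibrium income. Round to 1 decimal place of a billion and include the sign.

+$990.9 billion

A lump-sum tax change of −$521 billion shifts disposable income by +$521 billion; first-round consumption changes by −c × ΔT = −0.76 × (−$521 billion) = +$395.96 billion.
Expenditure multiplier = 1/(1 − c(1−t)) = 1/(1 − 0.76×0.79) = 1/0.3996 ≈ 2.503.
The tax multiplier is −c × k ≈ −1.902, so ΔY = k × (−c·ΔT) = (+$395.96 billion) / 0.3996 ≈ +$990.9 billion.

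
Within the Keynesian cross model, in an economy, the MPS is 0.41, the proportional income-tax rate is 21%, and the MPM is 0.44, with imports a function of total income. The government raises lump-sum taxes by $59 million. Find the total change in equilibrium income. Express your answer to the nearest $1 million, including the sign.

MPC = 1 − MPS = 1 − 0.41 = 0.59.
A lump-sum tax change of +$59 million shifts disposable income by −$59 million; first-round consumption changes by −c × ΔT = −0.59 × (+$59 million) = −$34.81 million.
Expenditure multiplier = 1/(1 − c(1−t) + m) = 1/(1 − 0.59×0.79 + 0.44) = 1/0.9739 ≈ 1.027.
The tax multiplier is −c × k ≈ −0.606, so ΔY = k × (−c·ΔT) = (−$34.81 million) / 0.9739 ≈ −$36 million.

−$36 million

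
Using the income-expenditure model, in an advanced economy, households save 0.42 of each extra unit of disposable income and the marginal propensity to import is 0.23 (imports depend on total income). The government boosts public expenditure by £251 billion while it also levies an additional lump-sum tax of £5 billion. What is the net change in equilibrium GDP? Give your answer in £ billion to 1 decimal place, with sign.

+£381.7 billion

MPC = 1 − MPS = 1 − 0.42 = 0.58.
Expenditure multiplier = 1/(1 − c + m) = 1/(1 − 0.58 + 0.23) = 1/0.65 ≈ 1.538.
ΔG contributes k·ΔG = (+£251 billion) / 0.65 ≈ +£386.2 billion.
ΔT of +£5 billion changes first-round spending by −c·ΔT = −£2.9 billion, contributing k·(−c·ΔT) = (−£2.9 billion) / 0.65 ≈ −£4.5 billion.
Net ΔY = k(ΔG − c·ΔT) = (+£248.1 billion) / 0.65 ≈ +£381.7 billion.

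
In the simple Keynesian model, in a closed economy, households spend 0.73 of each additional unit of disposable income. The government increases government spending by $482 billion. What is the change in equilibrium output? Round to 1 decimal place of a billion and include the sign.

Expenditure multiplier = 1/(1 − MPC) = 1/(1 − 0.73) = 1/0.27 ≈ 3.704.
ΔY = k × ΔG = (+$482 billion) / 0.27 ≈ +$1,785.2 billion.

+$1,785.2 billion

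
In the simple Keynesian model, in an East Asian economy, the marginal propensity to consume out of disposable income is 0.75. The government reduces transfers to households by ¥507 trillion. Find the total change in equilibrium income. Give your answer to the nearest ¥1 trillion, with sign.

−¥1,521 trillion

The transfer change shifts disposable income by −¥507 trillion, so first-round consumption changes by c·ΔTR = 0.75 × (−¥507 trillion) = −¥380.25 trillion.
Expenditure multiplier = 1/(1 − MPC) = 1/(1 − 0.75) = 1/0.25 = 4.
The transfer multiplier is c × k = 3, so ΔY = k × (c·ΔTR) = (−¥380.25 trillion) / 0.25 = −¥1,521 trillion.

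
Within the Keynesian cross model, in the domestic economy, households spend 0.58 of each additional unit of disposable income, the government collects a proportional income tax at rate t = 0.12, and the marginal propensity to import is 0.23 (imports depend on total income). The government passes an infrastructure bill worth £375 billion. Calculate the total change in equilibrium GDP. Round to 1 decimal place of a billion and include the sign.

Spending multiplier = 1/(1 − c(1−t) + m) = 1/(1 − 0.58×0.88 + 0.23) = 1/0.7196 ≈ 1.39.
ΔY = k × ΔG = (+£375 billion) / 0.7196 ≈ +£521.1 billion.

+£521.1 billion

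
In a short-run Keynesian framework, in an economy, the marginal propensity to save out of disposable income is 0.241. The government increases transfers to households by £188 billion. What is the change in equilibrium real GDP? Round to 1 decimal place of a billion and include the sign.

MPC = 1 − MPS = 1 − 0.241 = 0.759.
The transfer change shifts disposable income by +£188 billion, so first-round consumption changes by c·ΔTR = 0.759 × (+£188 billion) = +£142.692 billion.
Expenditure multiplier = 1/(1 − MPC) = 1/(1 − 0.759) = 1/0.241 ≈ 4.149.
The transfer multiplier is c × k ≈ 3.149, so ΔY = k × (c·ΔTR) = (+£142.692 billion) / 0.241 ≈ +£592.1 billion.

+£592.1 billion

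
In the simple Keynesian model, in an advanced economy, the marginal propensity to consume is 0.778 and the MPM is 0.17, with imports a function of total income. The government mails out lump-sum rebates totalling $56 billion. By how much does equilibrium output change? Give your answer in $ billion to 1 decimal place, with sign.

+$111.1 billion

A lump-sum tax change of −$56 billion shifts disposable income by +$56 billion; first-round consumption changes by −c × ΔT = −0.778 × (−$56 billion) = +$43.568 billion.
Expenditure multiplier = 1/(1 − c + m) = 1/(1 − 0.778 + 0.17) = 1/0.392 ≈ 2.551.
The tax multiplier is −c × k ≈ −1.985, so ΔY = k × (−c·ΔT) = (+$43.568 billion) / 0.392 ≈ +$111.1 billion.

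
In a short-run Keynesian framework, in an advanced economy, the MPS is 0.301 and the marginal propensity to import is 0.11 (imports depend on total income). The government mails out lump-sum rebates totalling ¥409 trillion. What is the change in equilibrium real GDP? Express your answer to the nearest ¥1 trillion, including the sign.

+¥696 trillion

MPC = 1 − MPS = 1 − 0.301 = 0.699.
A lump-sum tax change of −¥409 trillion shifts disposable income by +¥409 trillion; first-round consumption changes by −c × ΔT = −0.699 × (−¥409 trillion) = +¥285.891 trillion.
Expenditure multiplier = 1/(1 − c + m) = 1/(1 − 0.699 + 0.11) = 1/0.411 ≈ 2.433.
The tax multiplier is −c × k ≈ −1.701, so ΔY = k × (−c·ΔT) = (+¥285.891 trillion) / 0.411 ≈ +¥696 trillion.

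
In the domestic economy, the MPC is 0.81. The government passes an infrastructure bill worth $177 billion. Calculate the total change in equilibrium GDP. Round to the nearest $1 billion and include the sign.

+$932 billion

Expenditure multiplier = 1/(1 − MPC) = 1/(1 − 0.81) = 1/0.19 ≈ 5.263.
ΔY = k × ΔG = (+$177 billion) / 0.19 ≈ +$932 billion.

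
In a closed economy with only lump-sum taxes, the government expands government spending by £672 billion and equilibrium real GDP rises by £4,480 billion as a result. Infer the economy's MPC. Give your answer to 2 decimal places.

0.85

Implied spending multiplier k = ΔY/ΔG = 4,480/672 ≈ 6.6667.
Since k = 1/(1 − MPC), MPC = 1 − 1/k = 1 − ΔG/ΔY = 1 − 672/4,480 = 0.85.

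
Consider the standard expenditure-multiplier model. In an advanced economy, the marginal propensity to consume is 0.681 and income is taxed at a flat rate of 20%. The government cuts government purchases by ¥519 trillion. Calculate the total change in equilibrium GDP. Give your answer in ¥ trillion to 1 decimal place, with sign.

−¥1,140.2 trillion

Expenditure multiplier = 1/(1 − c(1−t)) = 1/(1 − 0.681×0.8) = 1/0.4552 ≈ 2.197.
ΔY = k × ΔG = (−¥519 trillion) / 0.4552 ≈ −¥1,140.2 trillion.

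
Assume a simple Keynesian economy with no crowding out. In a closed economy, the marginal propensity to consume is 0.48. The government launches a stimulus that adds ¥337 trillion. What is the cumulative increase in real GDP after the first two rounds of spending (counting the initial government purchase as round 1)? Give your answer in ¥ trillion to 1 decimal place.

¥498.8 trillion

Round 1 adds ΔG = ¥337 trillion; each later round is MPC = 0.48 times the previous.
After 2 rounds: 337 + 161.76 = ΔG·(1 − c^2)/(1 − c) = 337 × (1 − 0.2304)/0.52 ≈ ¥498.8 trillion.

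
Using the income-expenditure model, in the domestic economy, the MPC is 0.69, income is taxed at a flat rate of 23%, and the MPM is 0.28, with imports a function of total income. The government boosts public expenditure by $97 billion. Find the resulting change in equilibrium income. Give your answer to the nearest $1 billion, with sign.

+$130 billion

Government-spending multiplier = 1/(1 − c(1−t) + m) = 1/(1 − 0.69×0.77 + 0.28) = 1/0.7487 ≈ 1.336.
ΔY = k × ΔG = (+$97 billion) / 0.7487 ≈ +$130 billion.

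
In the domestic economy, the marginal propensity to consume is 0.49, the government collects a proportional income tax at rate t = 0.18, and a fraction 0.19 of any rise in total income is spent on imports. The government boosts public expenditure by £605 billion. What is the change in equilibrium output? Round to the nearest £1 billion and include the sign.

+£768 billion

Expenditure multiplier = 1/(1 − c(1−t) + m) = 1/(1 − 0.49×0.82 + 0.19) = 1/0.7882 ≈ 1.269.
ΔY = k × ΔG = (+£605 billion) / 0.7882 ≈ +£768 billion.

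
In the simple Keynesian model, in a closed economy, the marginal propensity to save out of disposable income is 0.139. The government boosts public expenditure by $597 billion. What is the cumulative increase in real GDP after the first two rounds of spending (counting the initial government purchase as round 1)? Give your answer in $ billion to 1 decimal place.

MPC = 1 − MPS = 1 − 0.139 = 0.861.
Round 1 adds ΔG = $597 billion; each later round is MPC = 0.861 times the previous.
After 2 rounds: 597 + 514.017 = ΔG·(1 − c^2)/(1 − c) = 597 × (1 − 0.741321)/0.139 ≈ $1,111 billion.

$1,111.0 billion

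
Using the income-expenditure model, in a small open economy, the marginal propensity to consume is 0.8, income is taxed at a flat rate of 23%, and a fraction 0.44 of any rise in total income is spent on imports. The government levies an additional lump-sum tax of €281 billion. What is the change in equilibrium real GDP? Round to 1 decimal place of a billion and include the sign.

A lump-sum tax change of +€281 billion shifts disposable income by −€281 billion; first-round consumption changes by −c × ΔT = −0.8 × (+€281 billion) = −€224.8 billion.
Expenditure multiplier = 1/(1 − c(1−t) + m) = 1/(1 − 0.8×0.77 + 0.44) = 1/0.824 ≈ 1.214.
The tax multiplier is −c × k ≈ −0.971, so ΔY = k × (−c·ΔT) = (−€224.8 billion) / 0.824 ≈ −€272.8 billion.

−€272.8 billion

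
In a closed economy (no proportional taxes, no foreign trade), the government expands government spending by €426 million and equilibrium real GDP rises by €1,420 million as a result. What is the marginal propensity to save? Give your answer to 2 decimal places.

Implied spending multiplier k = ΔY/ΔG = 1,420/426 ≈ 3.3333.
Since k = 1/(1 − MPC), MPC = 1 − 1/k = 1 − ΔG/ΔY = 1 − 426/1,420 = 0.70.
MPS = 1 − MPC = 0.30.

0.30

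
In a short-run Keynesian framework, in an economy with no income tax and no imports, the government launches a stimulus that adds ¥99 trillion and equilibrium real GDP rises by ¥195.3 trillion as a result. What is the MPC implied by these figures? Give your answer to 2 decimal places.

0.49

Implied spending multiplier k = ΔY/ΔG = 195.3/99 ≈ 1.9727.
Since k = 1/(1 − MPC), MPC = 1 − 1/k = 1 − ΔG/ΔY = 1 − 99/195.3 ≈ 0.49.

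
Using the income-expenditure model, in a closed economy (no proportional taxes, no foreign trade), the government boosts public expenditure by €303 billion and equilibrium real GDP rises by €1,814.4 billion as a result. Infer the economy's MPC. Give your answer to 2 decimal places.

0.83

Implied spending multiplier k = ΔY/ΔG = 1,814.4/303 ≈ 5.9881.
Since k = 1/(1 − MPC), MPC = 1 − 1/k = 1 − ΔG/ΔY = 1 − 303/1,814.4 ≈ 0.83.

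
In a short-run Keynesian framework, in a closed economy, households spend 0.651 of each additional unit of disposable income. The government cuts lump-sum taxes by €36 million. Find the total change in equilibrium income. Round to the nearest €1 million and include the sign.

+€67 million

A lump-sum tax change of −€36 million shifts disposable income by +€36 million; first-round consumption changes by −c × ΔT = −0.651 × (−€36 million) = +€23.436 million.
Expenditure multiplier = 1/(1 − MPC) = 1/(1 − 0.651) = 1/0.349 ≈ 2.865.
The tax multiplier is −c × k ≈ −1.865, so ΔY = k × (−c·ΔT) = (+€23.436 million) / 0.349 ≈ +€67 million.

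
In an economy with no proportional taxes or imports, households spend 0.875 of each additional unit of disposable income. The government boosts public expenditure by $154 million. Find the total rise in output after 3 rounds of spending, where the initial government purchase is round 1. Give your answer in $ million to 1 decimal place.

$406.7 million

Round 1 adds ΔG = $154 million; each later round is MPC = 0.875 times the previous.
After 3 rounds: 154 + 134.75 + 117.90625 = ΔG·(1 − c^3)/(1 − c) = 154 × (1 − 0.669921875)/0.125 ≈ $406.7 million.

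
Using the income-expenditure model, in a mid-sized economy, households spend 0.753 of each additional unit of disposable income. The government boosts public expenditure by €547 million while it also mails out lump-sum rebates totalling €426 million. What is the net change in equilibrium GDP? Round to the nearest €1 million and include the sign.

+€3,513 million

Expenditure multiplier = 1/(1 − MPC) = 1/(1 − 0.753) = 1/0.247 ≈ 4.049.
ΔG contributes k·ΔG = (+€547 million) / 0.247 ≈ +€2,214.6 million.
ΔT of −€426 million changes first-round spending by −c·ΔT = +€320.778 million, contributing k·(−c·ΔT) = (+€320.778 million) / 0.247 ≈ +€1,298.7 million.
Net ΔY = k(ΔG − c·ΔT) = (+€867.778 million) / 0.247 ≈ +€3,513 million.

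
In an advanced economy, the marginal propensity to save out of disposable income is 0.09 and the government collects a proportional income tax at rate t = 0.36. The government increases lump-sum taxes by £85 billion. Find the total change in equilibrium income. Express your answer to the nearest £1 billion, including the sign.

−£185 billion

MPC = 1 − MPS = 1 − 0.09 = 0.91.
A lump-sum tax change of +£85 billion shifts disposable income by −£85 billion; first-round consumption changes by −c × ΔT = −0.91 × (+£85 billion) = −£77.35 billion.
Expenditure multiplier = 1/(1 − c(1−t)) = 1/(1 − 0.91×0.64) = 1/0.4176 ≈ 2.395.
The tax multiplier is −c × k ≈ −2.179, so ΔY = k × (−c·ΔT) = (−£77.35 billion) / 0.4176 ≈ −£185 billion.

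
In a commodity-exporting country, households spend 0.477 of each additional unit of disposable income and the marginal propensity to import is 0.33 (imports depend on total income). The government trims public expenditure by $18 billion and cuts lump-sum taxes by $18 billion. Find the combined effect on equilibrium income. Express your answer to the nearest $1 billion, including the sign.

−$11 billion

Expenditure multiplier = 1/(1 − c + m) = 1/(1 − 0.477 + 0.33) = 1/0.853 ≈ 1.172.
ΔG contributes k·ΔG = (−$18 billion) / 0.853 ≈ −$21.1 billion.
ΔT of −$18 billion changes first-round spending by −c·ΔT = +$8.586 billion, contributing k·(−c·ΔT) = (+$8.586 billion) / 0.853 ≈ +$10.1 billion.
Net ΔY = k(ΔG − c·ΔT) = (−$9.414 billion) / 0.853 ≈ −$11 billion.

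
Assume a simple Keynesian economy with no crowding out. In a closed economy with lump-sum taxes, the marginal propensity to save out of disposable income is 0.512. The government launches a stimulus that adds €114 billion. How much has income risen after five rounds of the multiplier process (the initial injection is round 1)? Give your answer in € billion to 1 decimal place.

€216.5 billion

MPC = 1 − MPS = 1 − 0.512 = 0.488.
Round 1 adds ΔG = €114 billion; each later round is MPC = 0.488 times the previous.
After 5 rounds: 114 + 55.632 + 27.148416 + 13.248427008 + 6.465232379904 = ΔG·(1 − c^5)/(1 − c) = 114 × (1 − 0.027675731591168)/0.512 ≈ €216.5 billion.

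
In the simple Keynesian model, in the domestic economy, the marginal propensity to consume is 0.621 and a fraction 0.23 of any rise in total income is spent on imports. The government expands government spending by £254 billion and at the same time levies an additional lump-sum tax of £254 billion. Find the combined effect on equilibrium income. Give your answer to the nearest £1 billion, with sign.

Expenditure multiplier = 1/(1 − c + m) = 1/(1 − 0.621 + 0.23) = 1/0.609 ≈ 1.642.
ΔG contributes k·ΔG = (+£254 billion) / 0.609 ≈ +£417.1 billion.
ΔT of +£254 billion changes first-round spending by −c·ΔT = −£157.734 billion, contributing k·(−c·ΔT) = (−£157.734 billion) / 0.609 ≈ −£259 billion.
Net ΔY = k(ΔG − c·ΔT) = (+£96.266 billion) / 0.609 ≈ +£158 billion.

+£158 billion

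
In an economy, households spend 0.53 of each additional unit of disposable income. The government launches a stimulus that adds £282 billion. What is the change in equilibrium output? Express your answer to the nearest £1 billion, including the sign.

+£600 billion

Government-spending multiplier = 1/(1 − MPC) = 1/(1 − 0.53) = 1/0.47 ≈ 2.128.
ΔY = k × ΔG = (+£282 billion) / 0.47 = +£600 billion.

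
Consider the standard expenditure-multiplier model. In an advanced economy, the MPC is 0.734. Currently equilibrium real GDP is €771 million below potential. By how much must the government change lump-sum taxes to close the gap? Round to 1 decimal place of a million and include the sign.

Spending multiplier = 1/(1 − MPC) = 1/(1 − 0.734) = 1/0.266 ≈ 3.759.
Tax multiplier = −c·k = −0.734/0.266 ≈ −2.759. Need ΔY = +€771 million, so ΔT = ΔY/(−c·k) = −(+€771 million) × 0.266 / 0.734 ≈ −€279.4 million.
The government should cut lump-sum taxes by €279.4 million.

−€279.4 million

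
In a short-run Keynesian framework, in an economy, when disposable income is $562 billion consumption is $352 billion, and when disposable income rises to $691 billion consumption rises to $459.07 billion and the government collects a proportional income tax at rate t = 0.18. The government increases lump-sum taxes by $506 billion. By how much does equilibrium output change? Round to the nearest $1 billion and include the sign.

−$1,315 billion

MPC = ΔC/ΔYd = (459.07 − 352)/(691 − 562) = 107.07/129 = 0.83.
A lump-sum tax change of +$506 billion shifts disposable income by −$506 billion; first-round consumption changes by −c × ΔT = −0.83 × (+$506 billion) = −$419.98 billion.
Expenditure multiplier = 1/(1 − c(1−t)) = 1/(1 − 0.83×0.82) = 1/0.3194 ≈ 3.131.
The tax multiplier is −c × k ≈ −2.599, so ΔY = k × (−c·ΔT) = (−$419.98 billion) / 0.3194 ≈ −$1,315 billion.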